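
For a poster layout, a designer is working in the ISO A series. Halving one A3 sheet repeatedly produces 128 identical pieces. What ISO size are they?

A10

128 = 2^7, so 7 halving steps.
A3 → A4 → … → A10 after 7 steps.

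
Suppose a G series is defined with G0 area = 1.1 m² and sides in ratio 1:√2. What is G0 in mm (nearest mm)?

Let the short side be w mm. Then w · w√2 = 1.1 m² = 1,100,000 mm².
w² = 1,100,000/√2, so w ≈ 881.9 mm; long side = w√2 ≈ 1247.3 mm.

882 × 1247 mm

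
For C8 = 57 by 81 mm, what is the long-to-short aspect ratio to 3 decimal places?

1.421

81 / 57 = 1.421
ISO 216 targets √2 ≈ 1.414; the +0.007 deviation is from mm rounding.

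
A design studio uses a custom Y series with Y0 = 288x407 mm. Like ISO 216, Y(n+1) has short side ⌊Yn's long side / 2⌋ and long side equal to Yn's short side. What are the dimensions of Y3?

Y1: ⌊407/2⌋ × 288 = 203 × 288 mm
Y2: ⌊288/2⌋ × 203 = 144 × 203 mm
Y3: ⌊203/2⌋ × 144 = 101 × 144 mm

101 × 144 mm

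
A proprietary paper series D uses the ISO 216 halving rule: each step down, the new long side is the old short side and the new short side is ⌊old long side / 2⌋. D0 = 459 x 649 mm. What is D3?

D1: ⌊649/2⌋ × 459 = 324 × 459 mm
D2: ⌊459/2⌋ × 324 = 229 × 324 mm
D3: ⌊324/2⌋ × 229 = 162 × 229 mm

162 × 229 mm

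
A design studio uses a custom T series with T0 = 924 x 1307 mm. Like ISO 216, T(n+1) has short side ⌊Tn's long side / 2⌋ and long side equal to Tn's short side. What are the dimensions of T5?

163 × 231 mm

T1: ⌊1307/2⌋ × 924 = 653 × 924 mm
T2: ⌊924/2⌋ × 653 = 462 × 653 mm
T3: ⌊653/2⌋ × 462 = 326 × 462 mm
T4: ⌊462/2⌋ × 326 = 231 × 326 mm
T5: ⌊326/2⌋ × 231 = 163 × 231 mm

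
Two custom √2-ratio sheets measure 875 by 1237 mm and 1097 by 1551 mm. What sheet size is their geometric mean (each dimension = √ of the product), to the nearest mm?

Short side: √(875 · 1097) = √959875 ≈ 979.7 → 980 mm
Long side: √(1237 · 1551) = √1918587 ≈ 1385.1 → 1385 mm

980 × 1385 mm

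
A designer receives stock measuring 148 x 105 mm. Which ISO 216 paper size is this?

Aspect ratio 148/105 ≈ 1.410 — close to the ISO √2 ≈ 1.414.
In the A-series (A0 area = 1 m²): A6 = 105 × 148 mm.

A6 (105 × 148 mm)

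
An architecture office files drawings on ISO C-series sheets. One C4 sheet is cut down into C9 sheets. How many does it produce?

32

C4 = 229 × 324 mm; C9 = 40 × 57 mm.
Each halving step doubles the count; 5 steps from C4 to C9.
2^5 = 32.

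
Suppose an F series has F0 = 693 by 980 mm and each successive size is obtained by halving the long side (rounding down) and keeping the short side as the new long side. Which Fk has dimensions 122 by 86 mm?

F0: 693 × 980 mm
F1: 490 × 693 mm
F2: 346 × 490 mm
F3: 245 × 346 mm
F4: 173 × 245 mm
F5: 122 × 173 mm
F6: 86 × 122 mm
F7: 61 × 86 mm
→ matches F6.

F6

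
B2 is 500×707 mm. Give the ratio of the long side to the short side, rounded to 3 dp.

1.414

707 / 500 = 1.414
Matches √2 ≈ 1.414 — the ISO 216 defining ratio.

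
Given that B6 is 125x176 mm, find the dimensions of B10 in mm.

31 × 44 mm

B7: ⌊176/2⌋ × 125 = 88 × 125 mm
B8: ⌊125/2⌋ × 88 = 62 × 88 mm
B9: ⌊88/2⌋ × 62 = 44 × 62 mm
B10: ⌊62/2⌋ × 44 = 31 × 44 mm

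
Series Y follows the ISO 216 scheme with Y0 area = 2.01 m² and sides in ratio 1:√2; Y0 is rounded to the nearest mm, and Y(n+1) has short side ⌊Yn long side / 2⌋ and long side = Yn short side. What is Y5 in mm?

Let Y0's short side be w mm. w · w√2 = 2.01 m² = 2,010,000 mm², so w ≈ 1192.2 mm and w√2 ≈ 1686.0 mm → Y0 = 1192 × 1686 mm.
Y1: ⌊1686/2⌋ × 1192 = 843 × 1192 mm
Y2: ⌊1192/2⌋ × 843 = 596 × 843 mm
Y3: ⌊843/2⌋ × 596 = 421 × 596 mm
Y4: ⌊596/2⌋ × 421 = 298 × 421 mm
Y5: ⌊421/2⌋ × 298 = 210 × 298 mm

210 × 298 mm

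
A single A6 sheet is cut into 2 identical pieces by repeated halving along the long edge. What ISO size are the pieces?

2 = 2^1, so 1 halving step.
A6 → A7 → … → A7 after 1 step.

A7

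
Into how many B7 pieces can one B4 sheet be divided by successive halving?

8

B4 = 250 × 353 mm; B7 = 88 × 125 mm.
Each halving step doubles the count; 3 steps from B4 to B7.
2^3 = 8.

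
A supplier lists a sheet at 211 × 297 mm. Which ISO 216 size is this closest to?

Aspect ratio 297/211 ≈ 1.408 — close to the ISO √2 ≈ 1.414.
In the A-series (A0 area = 1 m²): A4 = 210 × 297 mm.
Off by 1 mm total — nearest standard size.

A4 (210 × 297 mm)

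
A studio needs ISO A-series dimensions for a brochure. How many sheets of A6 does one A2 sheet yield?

16

Each ISO step halves the sheet: 1 × A2 → 2 × A3 → 4 × A4 → 8 × A5 → …
From A2 to A6 is 4 halving steps: 2^4 = 16.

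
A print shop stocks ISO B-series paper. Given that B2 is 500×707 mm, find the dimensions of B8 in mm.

B3: ⌊707/2⌋ × 500 = 353 × 500 mm
B4: ⌊500/2⌋ × 353 = 250 × 353 mm
B5: ⌊353/2⌋ × 250 = 176 × 250 mm
B6: ⌊250/2⌋ × 176 = 125 × 176 mm
B7: ⌊176/2⌋ × 125 = 88 × 125 mm
B8: ⌊125/2⌋ × 88 = 62 × 88 mm

62 × 88 mm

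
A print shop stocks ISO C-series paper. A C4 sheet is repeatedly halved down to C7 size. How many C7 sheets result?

Each ISO step halves the sheet: 1 × C4 → 2 × C5 → 4 × C6 → 8 × C7
From C4 to C7 is 3 halving steps: 2^3 = 8.

8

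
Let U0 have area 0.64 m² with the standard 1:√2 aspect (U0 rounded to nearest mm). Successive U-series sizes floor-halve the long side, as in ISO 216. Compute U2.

336 × 475 mm

Let U0's short side be w mm. w · w√2 = 0.64 m² = 640,000 mm², so w ≈ 672.7 mm and w√2 ≈ 951.4 mm → U0 = 673 × 951 mm.
U1: ⌊951/2⌋ × 673 = 475 × 673 mm
U2: ⌊673/2⌋ × 475 = 336 × 475 mm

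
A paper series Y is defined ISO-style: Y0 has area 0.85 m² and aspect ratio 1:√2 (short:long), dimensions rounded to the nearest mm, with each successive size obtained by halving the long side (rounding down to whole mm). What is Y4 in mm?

193 × 274 mm

Let Y0's short side be w mm. w · w√2 = 0.85 m² = 850,000 mm², so w ≈ 775.3 mm and w√2 ≈ 1096.4 mm → Y0 = 775 × 1096 mm.
Y1: ⌊1096/2⌋ × 775 = 548 × 775 mm
Y2: ⌊775/2⌋ × 548 = 387 × 548 mm
Y3: ⌊548/2⌋ × 387 = 274 × 387 mm
Y4: ⌊387/2⌋ × 274 = 193 × 274 mm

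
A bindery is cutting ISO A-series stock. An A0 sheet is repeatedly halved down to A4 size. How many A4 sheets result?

Each ISO step halves the sheet: 1 × A0 → 2 × A1 → 4 × A2 → 8 × A3 → …
From A0 to A4 is 4 halving steps: 2^4 = 16.

16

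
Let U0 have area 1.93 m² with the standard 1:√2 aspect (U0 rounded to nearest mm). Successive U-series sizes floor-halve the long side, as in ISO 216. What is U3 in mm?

413 × 584 mm

Let U0's short side be w mm. w · w√2 = 1.93 m² = 1,930,000 mm², so w ≈ 1168.2 mm and w√2 ≈ 1652.1 mm → U0 = 1168 × 1652 mm.
U1: ⌊1652/2⌋ × 1168 = 826 × 1168 mm
U2: ⌊1168/2⌋ × 826 = 584 × 826 mm
U3: ⌊826/2⌋ × 584 = 413 × 584 mm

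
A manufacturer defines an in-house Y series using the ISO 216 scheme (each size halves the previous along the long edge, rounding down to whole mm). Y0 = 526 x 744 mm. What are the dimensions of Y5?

Y1 = 372 × 526 mm (from Y0 by 1 halving).
Y2: ⌊526/2⌋ × 372 = 263 × 372 mm
Y3: ⌊372/2⌋ × 263 = 186 × 263 mm
Y4: ⌊263/2⌋ × 186 = 131 × 186 mm
Y5: ⌊186/2⌋ × 131 = 93 × 131 mm

93 × 131 mm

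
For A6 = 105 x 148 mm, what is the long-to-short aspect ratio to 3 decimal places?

148 / 105 = 1.410
ISO 216 targets √2 ≈ 1.414; the -0.005 deviation is from mm rounding.

1.410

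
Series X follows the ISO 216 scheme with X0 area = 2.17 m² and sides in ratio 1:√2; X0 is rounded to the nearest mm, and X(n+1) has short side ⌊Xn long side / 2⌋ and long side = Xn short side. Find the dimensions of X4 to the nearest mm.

Let X0's short side be w mm. w · w√2 = 2.17 m² = 2,170,000 mm², so w ≈ 1238.7 mm and w√2 ≈ 1751.8 mm → X0 = 1239 × 1752 mm.
X1: ⌊1752/2⌋ × 1239 = 876 × 1239 mm
X2: ⌊1239/2⌋ × 876 = 619 × 876 mm
X3: ⌊876/2⌋ × 619 = 438 × 619 mm
X4: ⌊619/2⌋ × 438 = 309 × 438 mm

309 × 438 mm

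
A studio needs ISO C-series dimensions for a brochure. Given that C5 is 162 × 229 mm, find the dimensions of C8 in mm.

C6: ⌊229/2⌋ × 162 = 114 × 162 mm
C7: ⌊162/2⌋ × 114 = 81 × 114 mm
C8: ⌊114/2⌋ × 81 = 57 × 81 mm

57 × 81 mm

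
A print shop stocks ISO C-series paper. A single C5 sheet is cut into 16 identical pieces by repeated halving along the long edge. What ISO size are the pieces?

16 = 2^4, so 4 halving steps.
C5 → C6 → … → C9 after 4 steps.

C9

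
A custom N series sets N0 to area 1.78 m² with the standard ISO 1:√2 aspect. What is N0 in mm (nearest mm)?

1122 × 1587 mm

Let the short side be w mm. Then w · w√2 = 1.78 m² = 1,780,000 mm².
w² = 1,780,000/√2, so w ≈ 1121.9 mm; long side = w√2 ≈ 1586.6 mm.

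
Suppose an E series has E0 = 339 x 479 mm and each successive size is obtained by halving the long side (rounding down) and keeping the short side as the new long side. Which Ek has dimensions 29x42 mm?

E0: 339 × 479 mm
E1: 239 × 339 mm
E2: 169 × 239 mm
E3: 119 × 169 mm
E4: 84 × 119 mm
E5: 59 × 84 mm
E6: 42 × 59 mm
E7: 29 × 42 mm
E8: 21 × 29 mm
→ matches E7.

E7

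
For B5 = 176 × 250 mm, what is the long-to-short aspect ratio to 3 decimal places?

250 / 176 = 1.420
ISO 216 targets √2 ≈ 1.414; the +0.006 deviation is from mm rounding.

1.420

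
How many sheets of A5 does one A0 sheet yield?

32

Each ISO step halves the sheet: 1 × A0 → 2 × A1 → 4 × A2 → 8 × A3 → …
From A0 to A5 is 5 halving steps: 2^5 = 32.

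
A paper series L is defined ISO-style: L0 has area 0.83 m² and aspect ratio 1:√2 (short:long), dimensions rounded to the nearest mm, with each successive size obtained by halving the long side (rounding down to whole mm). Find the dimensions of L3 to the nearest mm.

270 × 383 mm

Let L0's short side be w mm. w · w√2 = 0.83 m² = 830,000 mm², so w ≈ 766.1 mm and w√2 ≈ 1083.4 mm → L0 = 766 × 1083 mm.
L1: ⌊1083/2⌋ × 766 = 541 × 766 mm
L2: ⌊766/2⌋ × 541 = 383 × 541 mm
L3: ⌊541/2⌋ × 383 = 270 × 383 mm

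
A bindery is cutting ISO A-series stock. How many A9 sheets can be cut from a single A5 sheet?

16

Each ISO step halves the sheet: 1 × A5 → 2 × A6 → 4 × A7 → 8 × A8 → …
From A5 to A9 is 4 halving steps: 2^4 = 16.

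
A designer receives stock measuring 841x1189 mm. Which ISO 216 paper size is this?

Aspect ratio 1189/841 ≈ 1.414 — close to the ISO √2 ≈ 1.414.
In the A-series (A0 area = 1 m²): A0 = 841 × 1189 mm.

A0 (841 × 1189 mm)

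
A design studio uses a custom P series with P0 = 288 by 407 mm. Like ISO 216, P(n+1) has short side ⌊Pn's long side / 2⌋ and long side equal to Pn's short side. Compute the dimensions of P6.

36 × 50 mm

P1 = 203 × 288 mm (from P0 by 1 halving).
P2: ⌊288/2⌋ × 203 = 144 × 203 mm
P3: ⌊203/2⌋ × 144 = 101 × 144 mm
P4: ⌊144/2⌋ × 101 = 72 × 101 mm
P5: ⌊101/2⌋ × 72 = 50 × 72 mm
P6: ⌊72/2⌋ × 50 = 36 × 50 mm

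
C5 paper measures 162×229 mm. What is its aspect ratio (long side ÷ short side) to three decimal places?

229 / 162 = 1.414
Matches √2 ≈ 1.414 — the ISO 216 defining ratio.

1.414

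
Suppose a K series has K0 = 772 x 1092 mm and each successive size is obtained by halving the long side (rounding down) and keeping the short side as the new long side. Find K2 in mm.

K1: ⌊1092/2⌋ × 772 = 546 × 772 mm
K2: ⌊772/2⌋ × 546 = 386 × 546 mm

386 × 546 mm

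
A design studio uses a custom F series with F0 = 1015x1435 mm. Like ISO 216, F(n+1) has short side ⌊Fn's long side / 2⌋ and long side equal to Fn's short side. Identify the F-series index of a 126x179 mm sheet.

F0: 1015 × 1435 mm
F1: 717 × 1015 mm
F2: 507 × 717 mm
F3: 358 × 507 mm
F4: 253 × 358 mm
F5: 179 × 253 mm
F6: 126 × 179 mm
F7: 89 × 126 mm
→ matches F6.

F6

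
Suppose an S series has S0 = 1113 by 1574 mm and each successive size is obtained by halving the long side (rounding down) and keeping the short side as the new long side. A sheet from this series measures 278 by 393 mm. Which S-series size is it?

S0: 1113 × 1574 mm
S1: 787 × 1113 mm
S2: 556 × 787 mm
S3: 393 × 556 mm
S4: 278 × 393 mm
S5: 196 × 278 mm
→ matches S4.

S4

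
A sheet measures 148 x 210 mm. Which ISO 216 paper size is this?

A5 (148 × 210 mm)

Aspect ratio 210/148 ≈ 1.419 — close to the ISO √2 ≈ 1.414.
In the A-series (A0 area = 1 m²): A5 = 148 × 210 mm.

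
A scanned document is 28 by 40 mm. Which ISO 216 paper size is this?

Aspect ratio 40/28 ≈ 1.429 — close to the ISO √2 ≈ 1.414.
In the C-series (envelope sizes, between A and B): C10 = 28 × 40 mm.

C10 (28 × 40 mm)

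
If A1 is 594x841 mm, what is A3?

297 × 420 mm

A2: ⌊841/2⌋ × 594 = 420 × 594 mm
A3: ⌊594/2⌋ × 420 = 297 × 420 mm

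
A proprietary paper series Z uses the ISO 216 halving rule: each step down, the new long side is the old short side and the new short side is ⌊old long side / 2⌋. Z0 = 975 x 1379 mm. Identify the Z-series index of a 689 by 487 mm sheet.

Z2

Z0: 975 × 1379 mm
Z1: 689 × 975 mm
Z2: 487 × 689 mm
Z3: 344 × 487 mm
→ matches Z2.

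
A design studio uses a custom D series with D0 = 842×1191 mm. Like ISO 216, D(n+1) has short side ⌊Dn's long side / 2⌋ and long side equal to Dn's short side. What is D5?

148 × 210 mm

D1: ⌊1191/2⌋ × 842 = 595 × 842 mm
D2: ⌊842/2⌋ × 595 = 421 × 595 mm
D3: ⌊595/2⌋ × 421 = 297 × 421 mm
D4: ⌊421/2⌋ × 297 = 210 × 297 mm
D5: ⌊297/2⌋ × 210 = 148 × 210 mm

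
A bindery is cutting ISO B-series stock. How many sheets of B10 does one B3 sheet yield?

Each ISO step halves the sheet: 1 × B3 → 2 × B4 → 4 × B5 → 8 × B6 → …
From B3 to B10 is 7 halving steps: 2^7 = 128.

128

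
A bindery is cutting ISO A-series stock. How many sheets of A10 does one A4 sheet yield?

A4 = 210 × 297 mm; A10 = 26 × 37 mm.
Each halving step doubles the count; 6 steps from A4 to A10.
2^6 = 64.

64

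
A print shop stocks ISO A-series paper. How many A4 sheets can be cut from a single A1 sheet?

Each ISO step halves the sheet: 1 × A1 → 2 × A2 → 4 × A3 → 8 × A4
From A1 to A4 is 3 halving steps: 2^3 = 8.

8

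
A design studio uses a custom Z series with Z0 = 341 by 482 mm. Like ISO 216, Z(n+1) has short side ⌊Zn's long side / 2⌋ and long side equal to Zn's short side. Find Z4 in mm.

Z1: ⌊482/2⌋ × 341 = 241 × 341 mm
Z2: ⌊341/2⌋ × 241 = 170 × 241 mm
Z3: ⌊241/2⌋ × 170 = 120 × 170 mm
Z4: ⌊170/2⌋ × 120 = 85 × 120 mm

85 × 120 mm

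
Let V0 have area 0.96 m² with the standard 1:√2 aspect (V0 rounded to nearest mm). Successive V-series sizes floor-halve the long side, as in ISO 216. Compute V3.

Let V0's short side be w mm. w · w√2 = 0.96 m² = 960,000 mm², so w ≈ 823.9 mm and w√2 ≈ 1165.2 mm → V0 = 824 × 1165 mm.
V1: ⌊1165/2⌋ × 824 = 582 × 824 mm
V2: ⌊824/2⌋ × 582 = 412 × 582 mm
V3: ⌊582/2⌋ × 412 = 291 × 412 mm

291 × 412 mm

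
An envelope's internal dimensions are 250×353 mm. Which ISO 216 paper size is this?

Aspect ratio 353/250 ≈ 1.412 — close to the ISO √2 ≈ 1.414.
In the B-series (B0 = 1000 × 1414 mm): B4 = 250 × 353 mm.

B4 (250 × 353 mm)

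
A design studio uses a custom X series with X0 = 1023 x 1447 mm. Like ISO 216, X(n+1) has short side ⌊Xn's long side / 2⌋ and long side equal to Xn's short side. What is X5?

X1 = 723 × 1023 mm (from X0 by 1 halving).
X2: ⌊1023/2⌋ × 723 = 511 × 723 mm
X3: ⌊723/2⌋ × 511 = 361 × 511 mm
X4: ⌊511/2⌋ × 361 = 255 × 361 mm
X5: ⌊361/2⌋ × 255 = 180 × 255 mm

180 × 255 mm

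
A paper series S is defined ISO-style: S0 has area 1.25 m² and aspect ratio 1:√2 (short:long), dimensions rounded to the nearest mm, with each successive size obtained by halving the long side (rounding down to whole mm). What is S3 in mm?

Let S0's short side be w mm. w · w√2 = 1.25 m² = 1,250,000 mm², so w ≈ 940.2 mm and w√2 ≈ 1329.6 mm → S0 = 940 × 1330 mm.
S1: ⌊1330/2⌋ × 940 = 665 × 940 mm
S2: ⌊940/2⌋ × 665 = 470 × 665 mm
S3: ⌊665/2⌋ × 470 = 332 × 470 mm

332 × 470 mm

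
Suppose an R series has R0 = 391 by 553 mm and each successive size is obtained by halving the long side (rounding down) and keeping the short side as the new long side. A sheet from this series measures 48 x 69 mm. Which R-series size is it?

R0: 391 × 553 mm
R1: 276 × 391 mm
R2: 195 × 276 mm
R3: 138 × 195 mm
R4: 97 × 138 mm
R5: 69 × 97 mm
R6: 48 × 69 mm
R7: 34 × 48 mm
→ matches R6.

R6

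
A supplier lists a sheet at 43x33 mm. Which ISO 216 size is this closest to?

Aspect ratio 43/33 ≈ 1.303 (ISO target is √2 ≈ 1.414).
In the B-series (B0 = 1000 × 1414 mm): B10 = 31 × 44 mm.
Off by 3 mm total — nearest standard size.

B10 (31 × 44 mm)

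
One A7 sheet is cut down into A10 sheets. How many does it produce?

Each ISO step halves the sheet: 1 × A7 → 2 × A8 → 4 × A9 → 8 × A10
From A7 to A10 is 3 halving steps: 2^3 = 8.

8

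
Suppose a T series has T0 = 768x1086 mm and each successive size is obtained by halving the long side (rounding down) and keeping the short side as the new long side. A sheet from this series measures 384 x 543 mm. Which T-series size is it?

T0: 768 × 1086 mm
T1: 543 × 768 mm
T2: 384 × 543 mm
T3: 271 × 384 mm
→ matches T2.

T2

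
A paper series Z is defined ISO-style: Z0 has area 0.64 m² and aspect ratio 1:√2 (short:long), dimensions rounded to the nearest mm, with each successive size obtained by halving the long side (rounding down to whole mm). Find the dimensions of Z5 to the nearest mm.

Let Z0's short side be w mm. w · w√2 = 0.64 m² = 640,000 mm², so w ≈ 672.7 mm and w√2 ≈ 951.4 mm → Z0 = 673 × 951 mm.
Z1: ⌊951/2⌋ × 673 = 475 × 673 mm
Z2: ⌊673/2⌋ × 475 = 336 × 475 mm
Z3: ⌊475/2⌋ × 336 = 237 × 336 mm
Z4: ⌊336/2⌋ × 237 = 168 × 237 mm
Z5: ⌊237/2⌋ × 168 = 118 × 168 mm

118 × 168 mm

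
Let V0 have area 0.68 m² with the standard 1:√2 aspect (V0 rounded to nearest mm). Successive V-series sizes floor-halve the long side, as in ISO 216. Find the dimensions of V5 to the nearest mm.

122 × 173 mm

Let V0's short side be w mm. w · w√2 = 0.68 m² = 680,000 mm², so w ≈ 693.4 mm and w√2 ≈ 980.6 mm → V0 = 693 × 981 mm.
V1: ⌊981/2⌋ × 693 = 490 × 693 mm
V2: ⌊693/2⌋ × 490 = 346 × 490 mm
V3: ⌊490/2⌋ × 346 = 245 × 346 mm
V4: ⌊346/2⌋ × 245 = 173 × 245 mm
V5: ⌊245/2⌋ × 173 = 122 × 173 mm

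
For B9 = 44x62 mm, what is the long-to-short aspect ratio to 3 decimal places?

62 / 44 = 1.409
ISO 216 targets √2 ≈ 1.414; the -0.005 deviation is from mm rounding.

1.409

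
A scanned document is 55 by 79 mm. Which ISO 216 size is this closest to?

C8 (57 × 81 mm)

Aspect ratio 79/55 ≈ 1.436 (ISO target is √2 ≈ 1.414).
In the C-series (envelope sizes, between A and B): C8 = 57 × 81 mm.
Off by 4 mm total — nearest standard size.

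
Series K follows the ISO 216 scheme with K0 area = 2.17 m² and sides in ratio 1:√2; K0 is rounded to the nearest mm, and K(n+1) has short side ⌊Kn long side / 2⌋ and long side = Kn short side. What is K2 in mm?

619 × 876 mm

Let K0's short side be w mm. w · w√2 = 2.17 m² = 2,170,000 mm², so w ≈ 1238.7 mm and w√2 ≈ 1751.8 mm → K0 = 1239 × 1752 mm.
K1: ⌊1752/2⌋ × 1239 = 876 × 1239 mm
K2: ⌊1239/2⌋ × 876 = 619 × 876 mm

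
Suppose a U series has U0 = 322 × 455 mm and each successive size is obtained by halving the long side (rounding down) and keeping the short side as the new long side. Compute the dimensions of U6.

40 × 56 mm

U1: ⌊455/2⌋ × 322 = 227 × 322 mm
U2: ⌊322/2⌋ × 227 = 161 × 227 mm
U3: ⌊227/2⌋ × 161 = 113 × 161 mm
U4: ⌊161/2⌋ × 113 = 80 × 113 mm
U5: ⌊113/2⌋ × 80 = 56 × 80 mm
U6: ⌊80/2⌋ × 56 = 40 × 56 mm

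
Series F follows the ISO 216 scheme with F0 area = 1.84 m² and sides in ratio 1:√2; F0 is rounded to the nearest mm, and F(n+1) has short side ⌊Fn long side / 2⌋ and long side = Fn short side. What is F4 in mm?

Let F0's short side be w mm. w · w√2 = 1.84 m² = 1,840,000 mm², so w ≈ 1140.6 mm and w√2 ≈ 1613.1 mm → F0 = 1141 × 1613 mm.
F1: ⌊1613/2⌋ × 1141 = 806 × 1141 mm
F2: ⌊1141/2⌋ × 806 = 570 × 806 mm
F3: ⌊806/2⌋ × 570 = 403 × 570 mm
F4: ⌊570/2⌋ × 403 = 285 × 403 mm

285 × 403 mm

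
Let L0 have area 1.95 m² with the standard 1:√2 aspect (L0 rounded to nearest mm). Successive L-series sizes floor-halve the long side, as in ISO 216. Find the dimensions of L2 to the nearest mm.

587 × 830 mm

Let L0's short side be w mm. w · w√2 = 1.95 m² = 1,950,000 mm², so w ≈ 1174.2 mm and w√2 ≈ 1660.6 mm → L0 = 1174 × 1661 mm.
L1: ⌊1661/2⌋ × 1174 = 830 × 1174 mm
L2: ⌊1174/2⌋ × 830 = 587 × 830 mm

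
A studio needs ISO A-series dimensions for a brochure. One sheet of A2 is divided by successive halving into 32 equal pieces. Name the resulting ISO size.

32 = 2^5, so 5 halving steps.
A2 → A3 → … → A7 after 5 steps.

A7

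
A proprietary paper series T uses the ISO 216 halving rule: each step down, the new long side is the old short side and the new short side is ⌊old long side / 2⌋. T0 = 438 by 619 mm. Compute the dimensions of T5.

77 × 109 mm

T1: ⌊619/2⌋ × 438 = 309 × 438 mm
T2: ⌊438/2⌋ × 309 = 219 × 309 mm
T3: ⌊309/2⌋ × 219 = 154 × 219 mm
T4: ⌊219/2⌋ × 154 = 109 × 154 mm
T5: ⌊154/2⌋ × 109 = 77 × 109 mm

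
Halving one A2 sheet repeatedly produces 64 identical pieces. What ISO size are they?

A8

64 = 2^6, so 6 halving steps.
A2 → A3 → … → A8 after 6 steps.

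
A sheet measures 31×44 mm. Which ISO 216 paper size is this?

Aspect ratio 44/31 ≈ 1.419 — close to the ISO √2 ≈ 1.414.
In the B-series (B0 = 1000 × 1414 mm): B10 = 31 × 44 mm.

B10 (31 × 44 mm)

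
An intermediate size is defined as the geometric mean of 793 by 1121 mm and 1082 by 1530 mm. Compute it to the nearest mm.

Short side: √(793 · 1082) = √858026 ≈ 926.3 → 926 mm
Long side: √(1121 · 1530) = √1715130 ≈ 1309.6 → 1310 mm

926 × 1310 mm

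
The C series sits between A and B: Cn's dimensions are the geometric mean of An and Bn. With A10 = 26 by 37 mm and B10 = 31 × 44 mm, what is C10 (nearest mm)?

28 × 40 mm

Short side: √(26 · 31) = √806 ≈ 28.4 → 28 mm
Long side: √(37 · 44) = √1628 ≈ 40.3 → 40 mm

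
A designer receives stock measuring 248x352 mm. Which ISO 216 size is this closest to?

B4 (250 × 353 mm)

Aspect ratio 352/248 ≈ 1.419 — close to the ISO √2 ≈ 1.414.
In the B-series (B0 = 1000 × 1414 mm): B4 = 250 × 353 mm.
Off by 3 mm total — nearest standard size.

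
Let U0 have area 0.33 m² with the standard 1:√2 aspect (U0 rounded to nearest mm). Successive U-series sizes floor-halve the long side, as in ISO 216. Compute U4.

Let U0's short side be w mm. w · w√2 = 0.33 m² = 330,000 mm², so w ≈ 483.1 mm and w√2 ≈ 683.1 mm → U0 = 483 × 683 mm.
U1: ⌊683/2⌋ × 483 = 341 × 483 mm
U2: ⌊483/2⌋ × 341 = 241 × 341 mm
U3: ⌊341/2⌋ × 241 = 170 × 241 mm
U4: ⌊241/2⌋ × 170 = 120 × 170 mm

120 × 170 mm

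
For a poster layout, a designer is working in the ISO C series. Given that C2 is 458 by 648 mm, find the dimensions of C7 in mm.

81 × 114 mm

C3: ⌊648/2⌋ × 458 = 324 × 458 mm
C4: ⌊458/2⌋ × 324 = 229 × 324 mm
C5: ⌊324/2⌋ × 229 = 162 × 229 mm
C6: ⌊229/2⌋ × 162 = 114 × 162 mm
C7: ⌊162/2⌋ × 114 = 81 × 114 mm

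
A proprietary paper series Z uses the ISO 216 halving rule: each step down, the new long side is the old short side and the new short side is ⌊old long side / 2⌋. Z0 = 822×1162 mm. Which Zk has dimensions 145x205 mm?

Z5

Z0: 822 × 1162 mm
Z1: 581 × 822 mm
Z2: 411 × 581 mm
Z3: 290 × 411 mm
Z4: 205 × 290 mm
Z5: 145 × 205 mm
Z6: 102 × 145 mm
→ matches Z5.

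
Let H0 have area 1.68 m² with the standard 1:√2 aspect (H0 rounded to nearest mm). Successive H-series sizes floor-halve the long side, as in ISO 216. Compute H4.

272 × 385 mm

Let H0's short side be w mm. w · w√2 = 1.68 m² = 1,680,000 mm², so w ≈ 1089.9 mm and w√2 ≈ 1541.4 mm → H0 = 1090 × 1541 mm.
H1: ⌊1541/2⌋ × 1090 = 770 × 1090 mm
H2: ⌊1090/2⌋ × 770 = 545 × 770 mm
H3: ⌊770/2⌋ × 545 = 385 × 545 mm
H4: ⌊545/2⌋ × 385 = 272 × 385 mm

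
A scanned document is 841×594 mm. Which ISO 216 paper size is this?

Aspect ratio 841/594 ≈ 1.416 — close to the ISO √2 ≈ 1.414.
In the A-series (A0 area = 1 m²): A1 = 594 × 841 mm.

A1 (594 × 841 mm)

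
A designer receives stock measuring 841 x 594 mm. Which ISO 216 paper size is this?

Aspect ratio 841/594 ≈ 1.416 — close to the ISO √2 ≈ 1.414.
In the A-series (A0 area = 1 m²): A1 = 594 × 841 mm.

A1 (594 × 841 mm)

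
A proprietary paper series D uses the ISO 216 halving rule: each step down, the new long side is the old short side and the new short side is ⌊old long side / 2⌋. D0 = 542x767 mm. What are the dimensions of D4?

135 × 191 mm

D1: ⌊767/2⌋ × 542 = 383 × 542 mm
D2: ⌊542/2⌋ × 383 = 271 × 383 mm
D3: ⌊383/2⌋ × 271 = 191 × 271 mm
D4: ⌊271/2⌋ × 191 = 135 × 191 mm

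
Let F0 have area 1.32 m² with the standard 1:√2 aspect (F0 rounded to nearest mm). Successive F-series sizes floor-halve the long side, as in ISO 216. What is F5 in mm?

Let F0's short side be w mm. w · w√2 = 1.32 m² = 1,320,000 mm², so w ≈ 966.1 mm and w√2 ≈ 1366.3 mm → F0 = 966 × 1366 mm.
F1: ⌊1366/2⌋ × 966 = 683 × 966 mm
F2: ⌊966/2⌋ × 683 = 483 × 683 mm
F3: ⌊683/2⌋ × 483 = 341 × 483 mm
F4: ⌊483/2⌋ × 341 = 241 × 341 mm
F5: ⌊341/2⌋ × 241 = 170 × 241 mm

170 × 241 mm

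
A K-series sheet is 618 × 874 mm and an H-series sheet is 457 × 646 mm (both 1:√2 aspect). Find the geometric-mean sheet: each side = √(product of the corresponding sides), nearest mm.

531 × 751 mm

Short side: √(618 · 457) = √282426 ≈ 531.4 → 531 mm
Long side: √(874 · 646) = √564604 ≈ 751.4 → 751 mm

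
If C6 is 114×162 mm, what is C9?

40 × 57 mm

C7: ⌊162/2⌋ × 114 = 81 × 114 mm
C8: ⌊114/2⌋ × 81 = 57 × 81 mm
C9: ⌊81/2⌋ × 57 = 40 × 57 mm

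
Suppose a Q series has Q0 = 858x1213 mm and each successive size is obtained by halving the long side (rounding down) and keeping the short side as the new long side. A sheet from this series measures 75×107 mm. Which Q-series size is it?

Q7

Q0: 858 × 1213 mm
Q1: 606 × 858 mm
Q2: 429 × 606 mm
Q3: 303 × 429 mm
Q4: 214 × 303 mm
Q5: 151 × 214 mm
Q6: 107 × 151 mm
Q7: 75 × 107 mm
Q8: 53 × 75 mm
→ matches Q7.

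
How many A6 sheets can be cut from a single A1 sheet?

A1 = 594 × 841 mm; A6 = 105 × 148 mm.
Each halving step doubles the count; 5 steps from A1 to A6.
2^5 = 32.

32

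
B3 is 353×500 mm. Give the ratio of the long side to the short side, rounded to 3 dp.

1.416

500 / 353 = 1.416
ISO 216 targets √2 ≈ 1.414; the +0.002 deviation is from mm rounding.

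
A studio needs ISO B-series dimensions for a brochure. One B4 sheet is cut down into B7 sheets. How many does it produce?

8

Each ISO step halves the sheet: 1 × B4 → 2 × B5 → 4 × B6 → 8 × B7
From B4 to B7 is 3 halving steps: 2^3 = 8.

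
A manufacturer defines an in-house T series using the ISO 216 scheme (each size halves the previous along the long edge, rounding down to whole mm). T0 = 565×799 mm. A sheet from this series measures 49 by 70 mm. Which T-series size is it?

T7

T0: 565 × 799 mm
T1: 399 × 565 mm
T2: 282 × 399 mm
T3: 199 × 282 mm
T4: 141 × 199 mm
T5: 99 × 141 mm
T6: 70 × 99 mm
T7: 49 × 70 mm
T8: 35 × 49 mm
→ matches T7.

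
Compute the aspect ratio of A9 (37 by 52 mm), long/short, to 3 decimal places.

52 / 37 = 1.405
ISO 216 targets √2 ≈ 1.414; the -0.009 deviation is from mm rounding.

1.405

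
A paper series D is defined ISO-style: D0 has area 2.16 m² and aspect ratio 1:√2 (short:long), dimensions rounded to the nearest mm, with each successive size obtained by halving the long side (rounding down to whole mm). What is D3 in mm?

Let D0's short side be w mm. w · w√2 = 2.16 m² = 2,160,000 mm², so w ≈ 1235.9 mm and w√2 ≈ 1747.8 mm → D0 = 1236 × 1748 mm.
D1: ⌊1748/2⌋ × 1236 = 874 × 1236 mm
D2: ⌊1236/2⌋ × 874 = 618 × 874 mm
D3: ⌊874/2⌋ × 618 = 437 × 618 mm

437 × 618 mm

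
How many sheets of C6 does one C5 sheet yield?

2

Each ISO step halves the sheet: 1 × C5 → 2 × C6
From C5 to C6 is 1 halving step: 2^1 = 2.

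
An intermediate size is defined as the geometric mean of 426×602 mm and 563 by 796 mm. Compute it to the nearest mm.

490 × 692 mm

Short side: √(426 · 563) = √239838 ≈ 489.7 → 490 mm
Long side: √(602 · 796) = √479192 ≈ 692.2 → 692 mm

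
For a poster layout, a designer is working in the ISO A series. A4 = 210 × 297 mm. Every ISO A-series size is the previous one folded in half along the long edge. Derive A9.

A5: ⌊297/2⌋ × 210 = 148 × 210 mm
A6: ⌊210/2⌋ × 148 = 105 × 148 mm
A7: ⌊148/2⌋ × 105 = 74 × 105 mm
A8: ⌊105/2⌋ × 74 = 52 × 74 mm
A9: ⌊74/2⌋ × 52 = 37 × 52 mm

37 × 52 mm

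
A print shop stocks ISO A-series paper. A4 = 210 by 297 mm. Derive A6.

105 × 148 mm

A5: ⌊297/2⌋ × 210 = 148 × 210 mm
A6: ⌊210/2⌋ × 148 = 105 × 148 mm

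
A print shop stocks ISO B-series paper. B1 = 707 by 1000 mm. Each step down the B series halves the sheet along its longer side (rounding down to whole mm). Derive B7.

88 × 125 mm

B2: ⌊1000/2⌋ × 707 = 500 × 707 mm
B3: ⌊707/2⌋ × 500 = 353 × 500 mm
B4: ⌊500/2⌋ × 353 = 250 × 353 mm
B5: ⌊353/2⌋ × 250 = 176 × 250 mm
B6: ⌊250/2⌋ × 176 = 125 × 176 mm
B7: ⌊176/2⌋ × 125 = 88 × 125 mm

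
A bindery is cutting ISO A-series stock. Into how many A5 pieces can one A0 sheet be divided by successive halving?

Each ISO step halves the sheet: 1 × A0 → 2 × A1 → 4 × A2 → 8 × A3 → …
From A0 to A5 is 5 halving steps: 2^5 = 32.

32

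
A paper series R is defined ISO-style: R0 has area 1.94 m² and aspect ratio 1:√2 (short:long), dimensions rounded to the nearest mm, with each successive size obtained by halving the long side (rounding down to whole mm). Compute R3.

414 × 585 mm

Let R0's short side be w mm. w · w√2 = 1.94 m² = 1,940,000 mm², so w ≈ 1171.2 mm and w√2 ≈ 1656.4 mm → R0 = 1171 × 1656 mm.
R1: ⌊1656/2⌋ × 1171 = 828 × 1171 mm
R2: ⌊1171/2⌋ × 828 = 585 × 828 mm
R3: ⌊828/2⌋ × 585 = 414 × 585 mm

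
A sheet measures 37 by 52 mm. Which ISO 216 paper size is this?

Aspect ratio 52/37 ≈ 1.405 — close to the ISO √2 ≈ 1.414.
In the A-series (A0 area = 1 m²): A9 = 37 × 52 mm.

A9 (37 × 52 mm)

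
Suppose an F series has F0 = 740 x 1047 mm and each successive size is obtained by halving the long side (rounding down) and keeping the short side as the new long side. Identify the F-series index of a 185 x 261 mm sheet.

F4

F0: 740 × 1047 mm
F1: 523 × 740 mm
F2: 370 × 523 mm
F3: 261 × 370 mm
F4: 185 × 261 mm
F5: 130 × 185 mm
→ matches F4.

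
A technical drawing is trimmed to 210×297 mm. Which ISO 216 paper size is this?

Aspect ratio 297/210 ≈ 1.414 — close to the ISO √2 ≈ 1.414.
In the A-series (A0 area = 1 m²): A4 = 210 × 297 mm.

A4 (210 × 297 mm)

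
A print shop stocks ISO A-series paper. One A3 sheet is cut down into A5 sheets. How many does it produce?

4

Each ISO step halves the sheet: 1 × A3 → 2 × A4 → 4 × A5
From A3 to A5 is 2 halving steps: 2^2 = 4.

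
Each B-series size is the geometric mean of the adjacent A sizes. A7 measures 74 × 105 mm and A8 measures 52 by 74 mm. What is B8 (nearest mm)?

Short side: √(74 · 52) = √3848 ≈ 62.0 → 62 mm
Long side: √(105 · 74) = √7770 ≈ 88.1 → 88 mm

62 × 88 mm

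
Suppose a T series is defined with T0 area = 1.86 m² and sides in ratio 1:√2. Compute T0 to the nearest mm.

Let the short side be w mm. Then w · w√2 = 1.86 m² = 1,860,000 mm².
w² = 1,860,000/√2, so w ≈ 1146.8 mm; long side = w√2 ≈ 1621.9 mm.

1147 × 1622 mm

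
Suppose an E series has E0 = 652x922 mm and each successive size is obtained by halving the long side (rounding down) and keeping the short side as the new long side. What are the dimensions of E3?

E1: ⌊922/2⌋ × 652 = 461 × 652 mm
E2: ⌊652/2⌋ × 461 = 326 × 461 mm
E3: ⌊461/2⌋ × 326 = 230 × 326 mm

230 × 326 mm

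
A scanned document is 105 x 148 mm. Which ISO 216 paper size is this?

A6 (105 × 148 mm)

Aspect ratio 148/105 ≈ 1.410 — close to the ISO √2 ≈ 1.414.
In the A-series (A0 area = 1 m²): A6 = 105 × 148 mm.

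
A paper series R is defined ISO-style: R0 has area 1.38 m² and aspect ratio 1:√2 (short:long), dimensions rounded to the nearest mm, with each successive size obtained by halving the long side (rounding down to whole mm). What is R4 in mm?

247 × 349 mm

Let R0's short side be w mm. w · w√2 = 1.38 m² = 1,380,000 mm², so w ≈ 987.8 mm and w√2 ≈ 1397.0 mm → R0 = 988 × 1397 mm.
R1: ⌊1397/2⌋ × 988 = 698 × 988 mm
R2: ⌊988/2⌋ × 698 = 494 × 698 mm
R3: ⌊698/2⌋ × 494 = 349 × 494 mm
R4: ⌊494/2⌋ × 349 = 247 × 349 mm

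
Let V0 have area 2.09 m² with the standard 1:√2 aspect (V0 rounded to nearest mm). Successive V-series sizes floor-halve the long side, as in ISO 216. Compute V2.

608 × 859 mm

Let V0's short side be w mm. w · w√2 = 2.09 m² = 2,090,000 mm², so w ≈ 1215.7 mm and w√2 ≈ 1719.2 mm → V0 = 1216 × 1719 mm.
V1: ⌊1719/2⌋ × 1216 = 859 × 1216 mm
V2: ⌊1216/2⌋ × 859 = 608 × 859 mm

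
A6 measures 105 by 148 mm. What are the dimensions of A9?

A7: ⌊148/2⌋ × 105 = 74 × 105 mm
A8: ⌊105/2⌋ × 74 = 52 × 74 mm
A9: ⌊74/2⌋ × 52 = 37 × 52 mm

37 × 52 mm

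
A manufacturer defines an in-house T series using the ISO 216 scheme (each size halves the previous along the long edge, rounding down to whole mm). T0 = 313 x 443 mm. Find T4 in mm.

T1 = 221 × 313 mm (from T0 by 1 halving).
T2: ⌊313/2⌋ × 221 = 156 × 221 mm
T3: ⌊221/2⌋ × 156 = 110 × 156 mm
T4: ⌊156/2⌋ × 110 = 78 × 110 mm

78 × 110 mm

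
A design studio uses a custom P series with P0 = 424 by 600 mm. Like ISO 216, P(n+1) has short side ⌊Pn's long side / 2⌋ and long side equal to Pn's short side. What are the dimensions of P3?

150 × 212 mm

P1: ⌊600/2⌋ × 424 = 300 × 424 mm
P2: ⌊424/2⌋ × 300 = 212 × 300 mm
P3: ⌊300/2⌋ × 212 = 150 × 212 mm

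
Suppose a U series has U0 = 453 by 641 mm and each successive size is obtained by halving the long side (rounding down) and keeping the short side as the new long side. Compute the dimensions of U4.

113 × 160 mm

U1: ⌊641/2⌋ × 453 = 320 × 453 mm
U2: ⌊453/2⌋ × 320 = 226 × 320 mm
U3: ⌊320/2⌋ × 226 = 160 × 226 mm
U4: ⌊226/2⌋ × 160 = 113 × 160 mm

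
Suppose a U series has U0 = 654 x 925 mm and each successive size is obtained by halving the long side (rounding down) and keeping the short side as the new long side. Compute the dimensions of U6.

81 × 115 mm

U1: ⌊925/2⌋ × 654 = 462 × 654 mm
U2: ⌊654/2⌋ × 462 = 327 × 462 mm
U3: ⌊462/2⌋ × 327 = 231 × 327 mm
U4: ⌊327/2⌋ × 231 = 163 × 231 mm
U5: ⌊231/2⌋ × 163 = 115 × 163 mm
U6: ⌊163/2⌋ × 115 = 81 × 115 mm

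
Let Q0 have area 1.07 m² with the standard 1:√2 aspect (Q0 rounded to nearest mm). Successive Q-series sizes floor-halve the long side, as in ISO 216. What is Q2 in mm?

Let Q0's short side be w mm. w · w√2 = 1.07 m² = 1,070,000 mm², so w ≈ 869.8 mm and w√2 ≈ 1230.1 mm → Q0 = 870 × 1230 mm.
Q1: ⌊1230/2⌋ × 870 = 615 × 870 mm
Q2: ⌊870/2⌋ × 615 = 435 × 615 mm

435 × 615 mm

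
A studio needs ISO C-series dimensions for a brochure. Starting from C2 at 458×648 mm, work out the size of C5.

C3: ⌊648/2⌋ × 458 = 324 × 458 mm
C4: ⌊458/2⌋ × 324 = 229 × 324 mm
C5: ⌊324/2⌋ × 229 = 162 × 229 mm

162 × 229 mm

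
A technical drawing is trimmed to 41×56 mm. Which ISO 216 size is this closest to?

C9 (40 × 57 mm)

Aspect ratio 56/41 ≈ 1.366 (ISO target is √2 ≈ 1.414).
In the C-series (envelope sizes, between A and B): C9 = 40 × 57 mm.
Off by 2 mm total — nearest standard size.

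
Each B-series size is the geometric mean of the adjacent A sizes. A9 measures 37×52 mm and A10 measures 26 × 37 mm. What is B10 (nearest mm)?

Short side: √(37 · 26) = √962 ≈ 31.0 → 31 mm
Long side: √(52 · 37) = √1924 ≈ 43.9 → 44 mm

31 × 44 mm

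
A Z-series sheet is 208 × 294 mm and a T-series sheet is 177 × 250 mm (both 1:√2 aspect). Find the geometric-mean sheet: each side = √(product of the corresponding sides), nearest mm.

192 × 271 mm

Short side: √(208 · 177) = √36816 ≈ 191.9 → 192 mm
Long side: √(294 · 250) = √73500 ≈ 271.1 → 271 mm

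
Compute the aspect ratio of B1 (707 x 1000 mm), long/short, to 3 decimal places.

1000 / 707 = 1.414
Matches √2 ≈ 1.414 — the ISO 216 defining ratio.

1.414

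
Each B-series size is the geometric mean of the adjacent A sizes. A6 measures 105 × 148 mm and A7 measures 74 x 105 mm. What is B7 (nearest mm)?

Short side: √(105 · 74) = √7770 ≈ 88.1 → 88 mm
Long side: √(148 · 105) = √15540 ≈ 124.7 → 125 mm

88 × 125 mm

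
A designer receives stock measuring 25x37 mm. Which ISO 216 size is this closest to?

Aspect ratio 37/25 ≈ 1.480 (ISO target is √2 ≈ 1.414).
In the A-series (A0 area = 1 m²): A10 = 26 × 37 mm.
Off by 1 mm total — nearest standard size.

A10 (26 × 37 mm)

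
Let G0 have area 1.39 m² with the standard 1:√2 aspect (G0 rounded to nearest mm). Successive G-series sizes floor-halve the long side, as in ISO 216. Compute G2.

495 × 701 mm

Let G0's short side be w mm. w · w√2 = 1.39 m² = 1,390,000 mm², so w ≈ 991.4 mm and w√2 ≈ 1402.1 mm → G0 = 991 × 1402 mm.
G1: ⌊1402/2⌋ × 991 = 701 × 991 mm
G2: ⌊991/2⌋ × 701 = 495 × 701 mm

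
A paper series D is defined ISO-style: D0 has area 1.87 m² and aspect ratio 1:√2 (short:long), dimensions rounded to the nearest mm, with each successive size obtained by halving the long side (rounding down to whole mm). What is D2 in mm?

575 × 813 mm

Let D0's short side be w mm. w · w√2 = 1.87 m² = 1,870,000 mm², so w ≈ 1149.9 mm and w√2 ≈ 1626.2 mm → D0 = 1150 × 1626 mm.
D1: ⌊1626/2⌋ × 1150 = 813 × 1150 mm
D2: ⌊1150/2⌋ × 813 = 575 × 813 mm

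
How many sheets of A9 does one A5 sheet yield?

16

A5 = 148 × 210 mm; A9 = 37 × 52 mm.
Each halving step doubles the count; 4 steps from A5 to A9.
2^4 = 16.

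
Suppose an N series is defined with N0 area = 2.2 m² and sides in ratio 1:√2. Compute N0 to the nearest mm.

1247 × 1764 mm

Let the short side be w mm. Then w · w√2 = 2.2 m² = 2,200,000 mm².
w² = 2,200,000/√2, so w ≈ 1247.3 mm; long side = w√2 ≈ 1763.9 mm.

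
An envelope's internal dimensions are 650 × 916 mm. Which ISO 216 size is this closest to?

Aspect ratio 916/650 ≈ 1.409 — close to the ISO √2 ≈ 1.414.
In the C-series (envelope sizes, between A and B): C1 = 648 × 917 mm.
Off by 3 mm total — nearest standard size.

C1 (648 × 917 mm)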